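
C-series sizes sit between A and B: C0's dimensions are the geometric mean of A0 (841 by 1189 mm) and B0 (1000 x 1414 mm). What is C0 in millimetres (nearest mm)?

Short: √(841 · 1000) = √841000 ≈ 917.1 mm.
Long: √(1189 · 1414) = √1681246 ≈ 1296.6 mm.

917 × 1297 mm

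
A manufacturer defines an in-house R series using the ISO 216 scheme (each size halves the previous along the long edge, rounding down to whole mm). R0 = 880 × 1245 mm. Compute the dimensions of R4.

220 × 311 mm

R1: ⌊1245/2⌋ × 880 = 622 × 880 mm
R2: ⌊880/2⌋ × 622 = 440 × 622 mm
R3: ⌊622/2⌋ × 440 = 311 × 440 mm
R4: ⌊440/2⌋ × 311 = 220 × 311 mm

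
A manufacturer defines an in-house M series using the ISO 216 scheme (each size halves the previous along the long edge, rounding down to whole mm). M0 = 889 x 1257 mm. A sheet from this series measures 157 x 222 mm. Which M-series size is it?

M0: 889 × 1257 mm
M1: 628 × 889 mm
M2: 444 × 628 mm
M3: 314 × 444 mm
M4: 222 × 314 mm
M5: 157 × 222 mm
M6: 111 × 157 mm
→ matches M5.

M5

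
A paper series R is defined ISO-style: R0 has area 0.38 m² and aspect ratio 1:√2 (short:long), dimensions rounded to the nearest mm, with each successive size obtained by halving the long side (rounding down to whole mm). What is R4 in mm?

129 × 183 mm

Let R0's short side be w mm. w · w√2 = 0.38 m² = 380,000 mm², so w ≈ 518.4 mm and w√2 ≈ 733.1 mm → R0 = 518 × 733 mm.
R1: ⌊733/2⌋ × 518 = 366 × 518 mm
R2: ⌊518/2⌋ × 366 = 259 × 366 mm
R3: ⌊366/2⌋ × 259 = 183 × 259 mm
R4: ⌊259/2⌋ × 183 = 129 × 183 mm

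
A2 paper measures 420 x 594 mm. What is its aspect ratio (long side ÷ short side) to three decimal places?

594 / 420 = 1.414
Matches √2 ≈ 1.414 — the ISO 216 defining ratio.

1.414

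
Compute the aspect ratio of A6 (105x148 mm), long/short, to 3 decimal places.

1.410

148 / 105 = 1.410
ISO 216 targets √2 ≈ 1.414; the -0.005 deviation is from mm rounding.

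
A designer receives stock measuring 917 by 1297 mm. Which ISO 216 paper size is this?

C0 (917 × 1297 mm)

Aspect ratio 1297/917 ≈ 1.414 — close to the ISO √2 ≈ 1.414.
In the C-series (envelope sizes, between A and B): C0 = 917 × 1297 mm.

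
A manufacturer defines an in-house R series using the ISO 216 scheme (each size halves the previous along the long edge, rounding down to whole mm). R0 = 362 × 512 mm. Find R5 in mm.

R1 = 256 × 362 mm (from R0 by 1 halving).
R2: ⌊362/2⌋ × 256 = 181 × 256 mm
R3: ⌊256/2⌋ × 181 = 128 × 181 mm
R4: ⌊181/2⌋ × 128 = 90 × 128 mm
R5: ⌊128/2⌋ × 90 = 64 × 90 mm

64 × 90 mm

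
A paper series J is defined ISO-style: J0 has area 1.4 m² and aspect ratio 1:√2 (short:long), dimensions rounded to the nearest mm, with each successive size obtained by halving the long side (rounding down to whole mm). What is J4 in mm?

Let J0's short side be w mm. w · w√2 = 1.4 m² = 1,400,000 mm², so w ≈ 995.0 mm and w√2 ≈ 1407.1 mm → J0 = 995 × 1407 mm.
J1: ⌊1407/2⌋ × 995 = 703 × 995 mm
J2: ⌊995/2⌋ × 703 = 497 × 703 mm
J3: ⌊703/2⌋ × 497 = 351 × 497 mm
J4: ⌊497/2⌋ × 351 = 248 × 351 mm

248 × 351 mm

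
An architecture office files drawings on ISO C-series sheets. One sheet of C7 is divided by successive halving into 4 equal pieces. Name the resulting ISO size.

4 = 2^2, so 2 halving steps.
C7 → C8 → … → C9 after 2 steps.

C9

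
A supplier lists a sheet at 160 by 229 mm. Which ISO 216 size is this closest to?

C5 (162 × 229 mm)

Aspect ratio 229/160 ≈ 1.431 (ISO target is √2 ≈ 1.414).
In the C-series (envelope sizes, between A and B): C5 = 162 × 229 mm.
Off by 2 mm total — nearest standard size.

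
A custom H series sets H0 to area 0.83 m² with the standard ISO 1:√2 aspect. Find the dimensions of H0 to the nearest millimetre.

766 × 1083 mm

Let the short side be w mm. Then w · w√2 = 0.83 m² = 830,000 mm².
w² = 830,000/√2, so w ≈ 766.1 mm; long side = w√2 ≈ 1083.4 mm.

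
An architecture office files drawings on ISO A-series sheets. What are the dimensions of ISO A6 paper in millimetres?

105 × 148 mm

A0 = 841 × 1189 mm (A0 has area 1 m², aspect 1:√2).
A1: ⌊1189/2⌋ × 841 = 594 × 841 mm
A2: ⌊841/2⌋ × 594 = 420 × 594 mm
A3: ⌊594/2⌋ × 420 = 297 × 420 mm
A4: ⌊420/2⌋ × 297 = 210 × 297 mm
A5: ⌊297/2⌋ × 210 = 148 × 210 mm
A6: ⌊210/2⌋ × 148 = 105 × 148 mm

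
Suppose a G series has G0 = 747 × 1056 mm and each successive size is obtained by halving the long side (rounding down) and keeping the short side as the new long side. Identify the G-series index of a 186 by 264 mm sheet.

G0: 747 × 1056 mm
G1: 528 × 747 mm
G2: 373 × 528 mm
G3: 264 × 373 mm
G4: 186 × 264 mm
G5: 132 × 186 mm
→ matches G4.

G4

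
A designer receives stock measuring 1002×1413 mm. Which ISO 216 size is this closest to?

B0 (1000 × 1414 mm)

Aspect ratio 1413/1002 ≈ 1.410 — close to the ISO √2 ≈ 1.414.
In the B-series (B0 = 1000 × 1414 mm): B0 = 1000 × 1414 mm.
Off by 3 mm total — nearest standard size.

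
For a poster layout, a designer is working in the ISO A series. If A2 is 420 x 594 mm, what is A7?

A3: ⌊594/2⌋ × 420 = 297 × 420 mm
A4: ⌊420/2⌋ × 297 = 210 × 297 mm
A5: ⌊297/2⌋ × 210 = 148 × 210 mm
A6: ⌊210/2⌋ × 148 = 105 × 148 mm
A7: ⌊148/2⌋ × 105 = 74 × 105 mm

74 × 105 mm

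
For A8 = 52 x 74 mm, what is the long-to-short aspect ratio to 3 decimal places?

74 / 52 = 1.423
ISO 216 targets √2 ≈ 1.414; the +0.009 deviation is from mm rounding.

1.423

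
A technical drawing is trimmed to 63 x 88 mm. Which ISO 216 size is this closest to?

Aspect ratio 88/63 ≈ 1.397 (ISO target is √2 ≈ 1.414).
In the B-series (B0 = 1000 × 1414 mm): B8 = 62 × 88 mm.
Off by 1 mm total — nearest standard size.

B8 (62 × 88 mm)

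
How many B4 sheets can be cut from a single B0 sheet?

16

Each ISO step halves the sheet: 1 × B0 → 2 × B1 → 4 × B2 → 8 × B3 → …
From B0 to B4 is 4 halving steps: 2^4 = 16.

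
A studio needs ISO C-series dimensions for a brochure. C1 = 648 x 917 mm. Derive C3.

C2: ⌊917/2⌋ × 648 = 458 × 648 mm
C3: ⌊648/2⌋ × 458 = 324 × 458 mm

324 × 458 mm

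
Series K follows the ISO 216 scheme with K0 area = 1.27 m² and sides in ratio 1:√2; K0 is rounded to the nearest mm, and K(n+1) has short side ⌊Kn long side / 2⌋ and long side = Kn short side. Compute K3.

Let K0's short side be w mm. w · w√2 = 1.27 m² = 1,270,000 mm², so w ≈ 947.6 mm and w√2 ≈ 1340.2 mm → K0 = 948 × 1340 mm.
K1: ⌊1340/2⌋ × 948 = 670 × 948 mm
K2: ⌊948/2⌋ × 670 = 474 × 670 mm
K3: ⌊670/2⌋ × 474 = 335 × 474 mm

335 × 474 mm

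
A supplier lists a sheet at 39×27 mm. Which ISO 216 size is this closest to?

Aspect ratio 39/27 ≈ 1.444 (ISO target is √2 ≈ 1.414).
In the C-series (envelope sizes, between A and B): C10 = 28 × 40 mm.
Off by 2 mm total — nearest standard size.

C10 (28 × 40 mm)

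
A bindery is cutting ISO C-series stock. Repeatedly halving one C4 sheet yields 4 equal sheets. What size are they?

4 = 2^2, so 2 halving steps.
C4 → C5 → … → C6 after 2 steps.

C6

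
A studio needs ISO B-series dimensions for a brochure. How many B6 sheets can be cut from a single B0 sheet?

B0 = 1000 × 1414 mm; B6 = 125 × 176 mm.
Each halving step doubles the count; 6 steps from B0 to B6.
2^6 = 64.

64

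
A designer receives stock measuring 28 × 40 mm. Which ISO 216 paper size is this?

Aspect ratio 40/28 ≈ 1.429 — close to the ISO √2 ≈ 1.414.
In the C-series (envelope sizes, between A and B): C10 = 28 × 40 mm.

C10 (28 × 40 mm)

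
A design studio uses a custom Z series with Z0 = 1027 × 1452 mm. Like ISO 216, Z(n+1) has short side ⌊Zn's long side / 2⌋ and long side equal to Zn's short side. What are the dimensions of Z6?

Z1: ⌊1452/2⌋ × 1027 = 726 × 1027 mm
Z2: ⌊1027/2⌋ × 726 = 513 × 726 mm
Z3: ⌊726/2⌋ × 513 = 363 × 513 mm
Z4: ⌊513/2⌋ × 363 = 256 × 363 mm
Z5: ⌊363/2⌋ × 256 = 181 × 256 mm
Z6: ⌊256/2⌋ × 181 = 128 × 181 mm

128 × 181 mm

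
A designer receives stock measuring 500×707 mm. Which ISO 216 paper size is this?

Aspect ratio 707/500 ≈ 1.414 — close to the ISO √2 ≈ 1.414.
In the B-series (B0 = 1000 × 1414 mm): B2 = 500 × 707 mm.

B2 (500 × 707 mm)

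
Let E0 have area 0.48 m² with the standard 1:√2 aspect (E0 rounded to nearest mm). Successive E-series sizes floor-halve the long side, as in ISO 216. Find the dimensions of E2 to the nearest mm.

291 × 412 mm

Let E0's short side be w mm. w · w√2 = 0.48 m² = 480,000 mm², so w ≈ 582.6 mm and w√2 ≈ 823.9 mm → E0 = 583 × 824 mm.
E1: ⌊824/2⌋ × 583 = 412 × 583 mm
E2: ⌊583/2⌋ × 412 = 291 × 412 mm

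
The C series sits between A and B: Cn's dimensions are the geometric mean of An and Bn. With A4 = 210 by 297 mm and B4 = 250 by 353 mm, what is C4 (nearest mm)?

229 × 324 mm

Short side: √(210 · 250) = √52500 ≈ 229.1 → 229 mm
Long side: √(297 · 353) = √104841 ≈ 323.8 → 324 mm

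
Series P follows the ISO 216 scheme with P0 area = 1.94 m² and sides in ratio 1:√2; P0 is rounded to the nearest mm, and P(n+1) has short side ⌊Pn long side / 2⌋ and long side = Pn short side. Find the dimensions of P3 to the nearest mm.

414 × 585 mm

Let P0's short side be w mm. w · w√2 = 1.94 m² = 1,940,000 mm², so w ≈ 1171.2 mm and w√2 ≈ 1656.4 mm → P0 = 1171 × 1656 mm.
P1: ⌊1656/2⌋ × 1171 = 828 × 1171 mm
P2: ⌊1171/2⌋ × 828 = 585 × 828 mm
P3: ⌊828/2⌋ × 585 = 414 × 585 mm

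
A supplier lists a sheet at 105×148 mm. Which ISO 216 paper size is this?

Aspect ratio 148/105 ≈ 1.410 — close to the ISO √2 ≈ 1.414.
In the A-series (A0 area = 1 m²): A6 = 105 × 148 mm.

A6 (105 × 148 mm)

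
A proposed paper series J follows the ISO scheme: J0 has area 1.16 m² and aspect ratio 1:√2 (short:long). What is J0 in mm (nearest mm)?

Let the short side be w mm. Then w · w√2 = 1.16 m² = 1,160,000 mm².
w² = 1,160,000/√2, so w ≈ 905.7 mm; long side = w√2 ≈ 1280.8 mm.

906 × 1281 mm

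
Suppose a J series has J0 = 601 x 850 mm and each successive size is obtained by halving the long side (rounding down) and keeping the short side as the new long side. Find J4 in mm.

J1 = 425 × 601 mm (from J0 by 1 halving).
J2: ⌊601/2⌋ × 425 = 300 × 425 mm
J3: ⌊425/2⌋ × 300 = 212 × 300 mm
J4: ⌊300/2⌋ × 212 = 150 × 212 mm

150 × 212 mm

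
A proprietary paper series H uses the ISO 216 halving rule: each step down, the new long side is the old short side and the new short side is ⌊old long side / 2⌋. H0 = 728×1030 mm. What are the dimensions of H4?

182 × 257 mm

H1: ⌊1030/2⌋ × 728 = 515 × 728 mm
H2: ⌊728/2⌋ × 515 = 364 × 515 mm
H3: ⌊515/2⌋ × 364 = 257 × 364 mm
H4: ⌊364/2⌋ × 257 = 182 × 257 mm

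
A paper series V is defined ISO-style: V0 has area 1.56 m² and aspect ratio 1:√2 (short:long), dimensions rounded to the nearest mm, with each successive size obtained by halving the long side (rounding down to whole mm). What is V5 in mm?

185 × 262 mm

Let V0's short side be w mm. w · w√2 = 1.56 m² = 1,560,000 mm², so w ≈ 1050.3 mm and w√2 ≈ 1485.3 mm → V0 = 1050 × 1485 mm.
V1: ⌊1485/2⌋ × 1050 = 742 × 1050 mm
V2: ⌊1050/2⌋ × 742 = 525 × 742 mm
V3: ⌊742/2⌋ × 525 = 371 × 525 mm
V4: ⌊525/2⌋ × 371 = 262 × 371 mm
V5: ⌊371/2⌋ × 262 = 185 × 262 mm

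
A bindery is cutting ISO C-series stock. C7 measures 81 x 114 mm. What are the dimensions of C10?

C8: ⌊114/2⌋ × 81 = 57 × 81 mm
C9: ⌊81/2⌋ × 57 = 40 × 57 mm
C10: ⌊57/2⌋ × 40 = 28 × 40 mm

28 × 40 mm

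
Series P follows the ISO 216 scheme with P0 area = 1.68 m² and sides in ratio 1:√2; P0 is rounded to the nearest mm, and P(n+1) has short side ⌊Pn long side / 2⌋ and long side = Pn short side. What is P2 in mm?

545 × 770 mm

Let P0's short side be w mm. w · w√2 = 1.68 m² = 1,680,000 mm², so w ≈ 1089.9 mm and w√2 ≈ 1541.4 mm → P0 = 1090 × 1541 mm.
P1: ⌊1541/2⌋ × 1090 = 770 × 1090 mm
P2: ⌊1090/2⌋ × 770 = 545 × 770 mm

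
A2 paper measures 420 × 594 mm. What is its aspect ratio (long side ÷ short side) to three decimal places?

1.414

594 / 420 = 1.414
Matches √2 ≈ 1.414 — the ISO 216 defining ratio.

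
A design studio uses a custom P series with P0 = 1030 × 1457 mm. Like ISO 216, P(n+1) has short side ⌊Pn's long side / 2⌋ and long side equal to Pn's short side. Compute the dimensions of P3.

364 × 515 mm

P1: ⌊1457/2⌋ × 1030 = 728 × 1030 mm
P2: ⌊1030/2⌋ × 728 = 515 × 728 mm
P3: ⌊728/2⌋ × 515 = 364 × 515 mm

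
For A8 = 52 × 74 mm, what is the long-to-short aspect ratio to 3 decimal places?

74 / 52 = 1.423
ISO 216 targets √2 ≈ 1.414; the +0.009 deviation is from mm rounding.

1.423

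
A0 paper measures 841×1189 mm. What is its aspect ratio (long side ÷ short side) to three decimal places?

1.414

1189 / 841 = 1.414
Matches √2 ≈ 1.414 — the ISO 216 defining ratio.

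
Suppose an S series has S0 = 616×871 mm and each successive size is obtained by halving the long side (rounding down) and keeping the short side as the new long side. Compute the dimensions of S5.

108 × 154 mm

S1 = 435 × 616 mm (from S0 by 1 halving).
S2: ⌊616/2⌋ × 435 = 308 × 435 mm
S3: ⌊435/2⌋ × 308 = 217 × 308 mm
S4: ⌊308/2⌋ × 217 = 154 × 217 mm
S5: ⌊217/2⌋ × 154 = 108 × 154 mm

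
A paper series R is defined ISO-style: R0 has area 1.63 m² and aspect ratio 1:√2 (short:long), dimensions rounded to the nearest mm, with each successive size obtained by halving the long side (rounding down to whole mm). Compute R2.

537 × 759 mm

Let R0's short side be w mm. w · w√2 = 1.63 m² = 1,630,000 mm², so w ≈ 1073.6 mm and w√2 ≈ 1518.3 mm → R0 = 1074 × 1518 mm.
R1: ⌊1518/2⌋ × 1074 = 759 × 1074 mm
R2: ⌊1074/2⌋ × 759 = 537 × 759 mm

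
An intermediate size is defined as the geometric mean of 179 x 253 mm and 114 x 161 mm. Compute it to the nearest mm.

Short side: √(179 · 114) = √20406 ≈ 142.8 → 143 mm
Long side: √(253 · 161) = √40733 ≈ 201.8 → 202 mm

143 × 202 mm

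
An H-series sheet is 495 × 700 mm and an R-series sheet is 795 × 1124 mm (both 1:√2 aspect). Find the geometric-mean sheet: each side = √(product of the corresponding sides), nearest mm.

Short side: √(495 · 795) = √393525 ≈ 627.3 → 627 mm
Long side: √(700 · 1124) = √786800 ≈ 887.0 → 887 mm

627 × 887 mm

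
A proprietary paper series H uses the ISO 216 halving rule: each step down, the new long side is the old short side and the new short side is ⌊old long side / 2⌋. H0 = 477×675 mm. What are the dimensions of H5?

84 × 119 mm

H1 = 337 × 477 mm (from H0 by 1 halving).
H2: ⌊477/2⌋ × 337 = 238 × 337 mm
H3: ⌊337/2⌋ × 238 = 168 × 238 mm
H4: ⌊238/2⌋ × 168 = 119 × 168 mm
H5: ⌊168/2⌋ × 119 = 84 × 119 mm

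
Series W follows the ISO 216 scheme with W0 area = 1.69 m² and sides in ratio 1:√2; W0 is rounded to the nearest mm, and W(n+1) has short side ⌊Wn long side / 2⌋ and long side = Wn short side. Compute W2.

Let W0's short side be w mm. w · w√2 = 1.69 m² = 1,690,000 mm², so w ≈ 1093.2 mm and w√2 ≈ 1546.0 mm → W0 = 1093 × 1546 mm.
W1: ⌊1546/2⌋ × 1093 = 773 × 1093 mm
W2: ⌊1093/2⌋ × 773 = 546 × 773 mm

546 × 773 mm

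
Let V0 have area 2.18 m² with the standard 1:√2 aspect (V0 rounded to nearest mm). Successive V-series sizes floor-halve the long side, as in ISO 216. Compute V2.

Let V0's short side be w mm. w · w√2 = 2.18 m² = 2,180,000 mm², so w ≈ 1241.6 mm and w√2 ≈ 1755.8 mm → V0 = 1242 × 1756 mm.
V1: ⌊1756/2⌋ × 1242 = 878 × 1242 mm
V2: ⌊1242/2⌋ × 878 = 621 × 878 mm

621 × 878 mm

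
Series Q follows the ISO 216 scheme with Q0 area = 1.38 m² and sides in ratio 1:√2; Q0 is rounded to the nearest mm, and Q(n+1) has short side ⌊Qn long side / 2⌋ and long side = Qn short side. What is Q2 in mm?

Let Q0's short side be w mm. w · w√2 = 1.38 m² = 1,380,000 mm², so w ≈ 987.8 mm and w√2 ≈ 1397.0 mm → Q0 = 988 × 1397 mm.
Q1: ⌊1397/2⌋ × 988 = 698 × 988 mm
Q2: ⌊988/2⌋ × 698 = 494 × 698 mm

494 × 698 mm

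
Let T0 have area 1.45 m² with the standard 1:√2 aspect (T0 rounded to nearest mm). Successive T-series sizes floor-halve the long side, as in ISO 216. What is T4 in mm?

Let T0's short side be w mm. w · w√2 = 1.45 m² = 1,450,000 mm², so w ≈ 1012.6 mm and w√2 ≈ 1432.0 mm → T0 = 1013 × 1432 mm.
T1: ⌊1432/2⌋ × 1013 = 716 × 1013 mm
T2: ⌊1013/2⌋ × 716 = 506 × 716 mm
T3: ⌊716/2⌋ × 506 = 358 × 506 mm
T4: ⌊506/2⌋ × 358 = 253 × 358 mm

253 × 358 mm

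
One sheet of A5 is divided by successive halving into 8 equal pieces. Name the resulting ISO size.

A8

8 = 2^3, so 3 halving steps.
A5 → A6 → … → A8 after 3 steps.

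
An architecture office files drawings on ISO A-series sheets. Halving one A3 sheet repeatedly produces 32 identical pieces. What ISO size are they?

32 = 2^5, so 5 halving steps.
A3 → A4 → … → A8 after 5 steps.

A8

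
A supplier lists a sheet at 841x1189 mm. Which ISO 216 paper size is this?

Aspect ratio 1189/841 ≈ 1.414 — close to the ISO √2 ≈ 1.414.
In the A-series (A0 area = 1 m²): A0 = 841 × 1189 mm.

A0 (841 × 1189 mm)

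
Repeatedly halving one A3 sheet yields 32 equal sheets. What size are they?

A8

32 = 2^5, so 5 halving steps.
A3 → A4 → … → A8 after 5 steps.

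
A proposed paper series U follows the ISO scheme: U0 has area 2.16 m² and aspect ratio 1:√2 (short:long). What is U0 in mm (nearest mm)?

Let the short side be w mm. Then w · w√2 = 2.16 m² = 2,160,000 mm².
w² = 2,160,000/√2, so w ≈ 1235.9 mm; long side = w√2 ≈ 1747.8 mm.

1236 × 1748 mm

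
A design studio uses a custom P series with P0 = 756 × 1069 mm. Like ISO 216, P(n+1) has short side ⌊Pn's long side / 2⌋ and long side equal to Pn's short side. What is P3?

267 × 378 mm

P1: ⌊1069/2⌋ × 756 = 534 × 756 mm
P2: ⌊756/2⌋ × 534 = 378 × 534 mm
P3: ⌊534/2⌋ × 378 = 267 × 378 mm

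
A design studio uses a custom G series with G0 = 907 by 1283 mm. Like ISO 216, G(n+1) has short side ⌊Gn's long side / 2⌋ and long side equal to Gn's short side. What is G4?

G1: ⌊1283/2⌋ × 907 = 641 × 907 mm
G2: ⌊907/2⌋ × 641 = 453 × 641 mm
G3: ⌊641/2⌋ × 453 = 320 × 453 mm
G4: ⌊453/2⌋ × 320 = 226 × 320 mm

226 × 320 mm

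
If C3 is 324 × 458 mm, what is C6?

C4: ⌊458/2⌋ × 324 = 229 × 324 mm
C5: ⌊324/2⌋ × 229 = 162 × 229 mm
C6: ⌊229/2⌋ × 162 = 114 × 162 mm

114 × 162 mm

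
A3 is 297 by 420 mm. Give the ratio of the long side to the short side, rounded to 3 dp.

1.414

420 / 297 = 1.414
Matches √2 ≈ 1.414 — the ISO 216 defining ratio.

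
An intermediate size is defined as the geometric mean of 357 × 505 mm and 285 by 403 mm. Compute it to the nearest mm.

319 × 451 mm

Short side: √(357 · 285) = √101745 ≈ 319.0 → 319 mm
Long side: √(505 · 403) = √203515 ≈ 451.1 → 451 mm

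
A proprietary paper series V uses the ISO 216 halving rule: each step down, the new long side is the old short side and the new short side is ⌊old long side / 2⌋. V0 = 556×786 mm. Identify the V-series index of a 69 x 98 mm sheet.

V0: 556 × 786 mm
V1: 393 × 556 mm
V2: 278 × 393 mm
V3: 196 × 278 mm
V4: 139 × 196 mm
V5: 98 × 139 mm
V6: 69 × 98 mm
V7: 49 × 69 mm
→ matches V6.

V6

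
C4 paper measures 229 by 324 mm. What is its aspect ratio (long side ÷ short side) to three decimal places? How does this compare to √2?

324 / 229 = 1.415
Matches √2 ≈ 1.414 — the ISO 216 defining ratio.

1.415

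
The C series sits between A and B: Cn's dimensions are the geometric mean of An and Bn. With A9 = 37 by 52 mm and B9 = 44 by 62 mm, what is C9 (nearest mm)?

40 × 57 mm

Short side: √(37 · 44) = √1628 ≈ 40.3 → 40 mm
Long side: √(52 · 62) = √3224 ≈ 56.8 → 57 mm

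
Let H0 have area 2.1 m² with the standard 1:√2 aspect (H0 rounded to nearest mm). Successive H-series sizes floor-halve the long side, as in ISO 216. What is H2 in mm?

Let H0's short side be w mm. w · w√2 = 2.1 m² = 2,100,000 mm², so w ≈ 1218.6 mm and w√2 ≈ 1723.3 mm → H0 = 1219 × 1723 mm.
H1: ⌊1723/2⌋ × 1219 = 861 × 1219 mm
H2: ⌊1219/2⌋ × 861 = 609 × 861 mm

609 × 861 mm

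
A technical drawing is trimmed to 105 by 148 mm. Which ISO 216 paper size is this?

A6 (105 × 148 mm)

Aspect ratio 148/105 ≈ 1.410 — close to the ISO √2 ≈ 1.414.
In the A-series (A0 area = 1 m²): A6 = 105 × 148 mm.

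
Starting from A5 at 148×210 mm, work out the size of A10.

A6: ⌊210/2⌋ × 148 = 105 × 148 mm
A7: ⌊148/2⌋ × 105 = 74 × 105 mm
A8: ⌊105/2⌋ × 74 = 52 × 74 mm
A9: ⌊74/2⌋ × 52 = 37 × 52 mm
A10: ⌊52/2⌋ × 37 = 26 × 37 mm

26 × 37 mm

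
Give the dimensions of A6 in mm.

A0 = 841 × 1189 mm (A0 has area 1 m², aspect 1:√2).
A1: ⌊1189/2⌋ × 841 = 594 × 841 mm
A2: ⌊841/2⌋ × 594 = 420 × 594 mm
A3: ⌊594/2⌋ × 420 = 297 × 420 mm
A4: ⌊420/2⌋ × 297 = 210 × 297 mm
A5: ⌊297/2⌋ × 210 = 148 × 210 mm
A6: ⌊210/2⌋ × 148 = 105 × 148 mm

105 × 148 mm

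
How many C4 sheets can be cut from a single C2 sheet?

Each ISO step halves the sheet: 1 × C2 → 2 × C3 → 4 × C4
From C2 to C4 is 2 halving steps: 2^2 = 4.

4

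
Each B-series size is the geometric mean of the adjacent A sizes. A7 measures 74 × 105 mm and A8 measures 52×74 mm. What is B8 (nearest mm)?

62 × 88 mm

Short side: √(74 · 52) = √3848 ≈ 62.0 → 62 mm
Long side: √(105 · 74) = √7770 ≈ 88.1 → 88 mm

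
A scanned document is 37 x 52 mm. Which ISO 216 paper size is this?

A9 (37 × 52 mm)

Aspect ratio 52/37 ≈ 1.405 — close to the ISO √2 ≈ 1.414.
In the A-series (A0 area = 1 m²): A9 = 37 × 52 mm.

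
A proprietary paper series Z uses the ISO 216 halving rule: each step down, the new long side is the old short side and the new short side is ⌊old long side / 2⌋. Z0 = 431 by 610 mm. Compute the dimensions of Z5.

76 × 107 mm

Z1: ⌊610/2⌋ × 431 = 305 × 431 mm
Z2: ⌊431/2⌋ × 305 = 215 × 305 mm
Z3: ⌊305/2⌋ × 215 = 152 × 215 mm
Z4: ⌊215/2⌋ × 152 = 107 × 152 mm
Z5: ⌊152/2⌋ × 107 = 76 × 107 mm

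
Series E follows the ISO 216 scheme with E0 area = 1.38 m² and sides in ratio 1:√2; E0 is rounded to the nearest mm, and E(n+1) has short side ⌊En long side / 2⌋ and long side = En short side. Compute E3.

Let E0's short side be w mm. w · w√2 = 1.38 m² = 1,380,000 mm², so w ≈ 987.8 mm and w√2 ≈ 1397.0 mm → E0 = 988 × 1397 mm.
E1: ⌊1397/2⌋ × 988 = 698 × 988 mm
E2: ⌊988/2⌋ × 698 = 494 × 698 mm
E3: ⌊698/2⌋ × 494 = 349 × 494 mm

349 × 494 mm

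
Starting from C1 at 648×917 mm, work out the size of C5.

C2: ⌊917/2⌋ × 648 = 458 × 648 mm
C3: ⌊648/2⌋ × 458 = 324 × 458 mm
C4: ⌊458/2⌋ × 324 = 229 × 324 mm
C5: ⌊324/2⌋ × 229 = 162 × 229 mm

162 × 229 mm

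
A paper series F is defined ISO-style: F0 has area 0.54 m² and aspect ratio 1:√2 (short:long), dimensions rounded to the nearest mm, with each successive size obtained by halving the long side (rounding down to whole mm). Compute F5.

Let F0's short side be w mm. w · w√2 = 0.54 m² = 540,000 mm², so w ≈ 617.9 mm and w√2 ≈ 873.9 mm → F0 = 618 × 874 mm.
F1: ⌊874/2⌋ × 618 = 437 × 618 mm
F2: ⌊618/2⌋ × 437 = 309 × 437 mm
F3: ⌊437/2⌋ × 309 = 218 × 309 mm
F4: ⌊309/2⌋ × 218 = 154 × 218 mm
F5: ⌊218/2⌋ × 154 = 109 × 154 mm

109 × 154 mm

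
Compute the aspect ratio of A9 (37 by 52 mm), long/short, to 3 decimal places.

52 / 37 = 1.405
ISO 216 targets √2 ≈ 1.414; the -0.009 deviation is from mm rounding.

1.405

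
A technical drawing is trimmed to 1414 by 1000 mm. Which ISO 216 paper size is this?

Aspect ratio 1414/1000 ≈ 1.414 — close to the ISO √2 ≈ 1.414.
In the B-series (B0 = 1000 × 1414 mm): B0 = 1000 × 1414 mm.

B0 (1000 × 1414 mm)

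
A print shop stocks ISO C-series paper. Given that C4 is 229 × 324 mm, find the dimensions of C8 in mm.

57 × 81 mm

C5: ⌊324/2⌋ × 229 = 162 × 229 mm
C6: ⌊229/2⌋ × 162 = 114 × 162 mm
C7: ⌊162/2⌋ × 114 = 81 × 114 mm
C8: ⌊114/2⌋ × 81 = 57 × 81 mm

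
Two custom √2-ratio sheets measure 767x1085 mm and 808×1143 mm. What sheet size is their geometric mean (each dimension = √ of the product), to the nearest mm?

787 × 1114 mm

Short side: √(767 · 808) = √619736 ≈ 787.2 → 787 mm
Long side: √(1085 · 1143) = √1240155 ≈ 1113.6 → 1114 mm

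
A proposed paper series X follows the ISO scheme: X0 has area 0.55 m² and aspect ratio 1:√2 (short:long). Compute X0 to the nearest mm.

624 × 882 mm

Let the short side be w mm. Then w · w√2 = 0.55 m² = 550,000 mm².
w² = 550,000/√2, so w ≈ 623.6 mm; long side = w√2 ≈ 881.9 mm.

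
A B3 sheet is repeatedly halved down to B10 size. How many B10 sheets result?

128

Each ISO step halves the sheet: 1 × B3 → 2 × B4 → 4 × B5 → 8 × B6 → …
From B3 to B10 is 7 halving steps: 2^7 = 128.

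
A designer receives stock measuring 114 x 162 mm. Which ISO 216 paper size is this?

C6 (114 × 162 mm)

Aspect ratio 162/114 ≈ 1.421 — close to the ISO √2 ≈ 1.414.
In the C-series (envelope sizes, between A and B): C6 = 114 × 162 mm.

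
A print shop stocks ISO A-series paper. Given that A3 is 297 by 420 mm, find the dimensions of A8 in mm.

52 × 74 mm

A4: ⌊420/2⌋ × 297 = 210 × 297 mm
A5: ⌊297/2⌋ × 210 = 148 × 210 mm
A6: ⌊210/2⌋ × 148 = 105 × 148 mm
A7: ⌊148/2⌋ × 105 = 74 × 105 mm
A8: ⌊105/2⌋ × 74 = 52 × 74 mm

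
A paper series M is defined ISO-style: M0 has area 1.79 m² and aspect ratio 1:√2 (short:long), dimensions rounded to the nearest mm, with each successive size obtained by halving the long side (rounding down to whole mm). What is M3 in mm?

397 × 562 mm

Let M0's short side be w mm. w · w√2 = 1.79 m² = 1,790,000 mm², so w ≈ 1125.0 mm and w√2 ≈ 1591.1 mm → M0 = 1125 × 1591 mm.
M1: ⌊1591/2⌋ × 1125 = 795 × 1125 mm
M2: ⌊1125/2⌋ × 795 = 562 × 795 mm
M3: ⌊795/2⌋ × 562 = 397 × 562 mm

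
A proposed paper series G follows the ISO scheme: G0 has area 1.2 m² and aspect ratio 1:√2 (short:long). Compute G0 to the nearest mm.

921 × 1303 mm

Let the short side be w mm. Then w · w√2 = 1.2 m² = 1,200,000 mm².
w² = 1,200,000/√2, so w ≈ 921.2 mm; long side = w√2 ≈ 1302.7 mm.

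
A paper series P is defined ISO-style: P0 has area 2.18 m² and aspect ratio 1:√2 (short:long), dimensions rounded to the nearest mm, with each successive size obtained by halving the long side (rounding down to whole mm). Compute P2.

Let P0's short side be w mm. w · w√2 = 2.18 m² = 2,180,000 mm², so w ≈ 1241.6 mm and w√2 ≈ 1755.8 mm → P0 = 1242 × 1756 mm.
P1: ⌊1756/2⌋ × 1242 = 878 × 1242 mm
P2: ⌊1242/2⌋ × 878 = 621 × 878 mm

621 × 878 mm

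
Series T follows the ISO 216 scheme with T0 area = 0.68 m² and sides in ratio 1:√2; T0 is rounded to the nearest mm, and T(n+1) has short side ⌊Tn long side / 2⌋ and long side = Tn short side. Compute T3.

Let T0's short side be w mm. w · w√2 = 0.68 m² = 680,000 mm², so w ≈ 693.4 mm and w√2 ≈ 980.6 mm → T0 = 693 × 981 mm.
T1: ⌊981/2⌋ × 693 = 490 × 693 mm
T2: ⌊693/2⌋ × 490 = 346 × 490 mm
T3: ⌊490/2⌋ × 346 = 245 × 346 mm

245 × 346 mm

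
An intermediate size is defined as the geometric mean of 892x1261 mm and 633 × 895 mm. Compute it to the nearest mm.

751 × 1062 mm

Short side: √(892 · 633) = √564636 ≈ 751.4 → 751 mm
Long side: √(1261 · 895) = √1128595 ≈ 1062.4 → 1062 mm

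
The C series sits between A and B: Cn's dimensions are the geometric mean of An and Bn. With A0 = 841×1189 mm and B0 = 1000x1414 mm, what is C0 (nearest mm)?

Short side: √(841 · 1000) = √841000 ≈ 917.1 → 917 mm
Long side: √(1189 · 1414) = √1681246 ≈ 1296.6 → 1297 mm

917 × 1297 mm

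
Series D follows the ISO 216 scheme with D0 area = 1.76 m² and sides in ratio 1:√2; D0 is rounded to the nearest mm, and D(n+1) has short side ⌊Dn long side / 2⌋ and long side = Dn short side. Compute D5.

Let D0's short side be w mm. w · w√2 = 1.76 m² = 1,760,000 mm², so w ≈ 1115.6 mm and w√2 ≈ 1577.7 mm → D0 = 1116 × 1578 mm.
D1: ⌊1578/2⌋ × 1116 = 789 × 1116 mm
D2: ⌊1116/2⌋ × 789 = 558 × 789 mm
D3: ⌊789/2⌋ × 558 = 394 × 558 mm
D4: ⌊558/2⌋ × 394 = 279 × 394 mm
D5: ⌊394/2⌋ × 279 = 197 × 279 mm

197 × 279 mm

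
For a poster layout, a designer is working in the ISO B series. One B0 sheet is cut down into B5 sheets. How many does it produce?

Each ISO step halves the sheet: 1 × B0 → 2 × B1 → 4 × B2 → 8 × B3 → …
From B0 to B5 is 5 halving steps: 2^5 = 32.

32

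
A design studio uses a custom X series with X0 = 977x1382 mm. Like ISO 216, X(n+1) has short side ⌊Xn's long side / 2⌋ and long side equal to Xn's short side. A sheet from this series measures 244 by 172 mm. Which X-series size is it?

X0: 977 × 1382 mm
X1: 691 × 977 mm
X2: 488 × 691 mm
X3: 345 × 488 mm
X4: 244 × 345 mm
X5: 172 × 244 mm
X6: 122 × 172 mm
→ matches X5.

X5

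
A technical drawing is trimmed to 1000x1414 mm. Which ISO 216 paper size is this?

Aspect ratio 1414/1000 ≈ 1.414 — close to the ISO √2 ≈ 1.414.
In the B-series (B0 = 1000 × 1414 mm): B0 = 1000 × 1414 mm.

B0 (1000 × 1414 mm)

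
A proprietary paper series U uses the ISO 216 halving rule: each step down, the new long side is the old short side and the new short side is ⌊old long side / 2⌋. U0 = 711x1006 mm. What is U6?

88 × 125 mm

U1: ⌊1006/2⌋ × 711 = 503 × 711 mm
U2: ⌊711/2⌋ × 503 = 355 × 503 mm
U3: ⌊503/2⌋ × 355 = 251 × 355 mm
U4: ⌊355/2⌋ × 251 = 177 × 251 mm
U5: ⌊251/2⌋ × 177 = 125 × 177 mm
U6: ⌊177/2⌋ × 125 = 88 × 125 mm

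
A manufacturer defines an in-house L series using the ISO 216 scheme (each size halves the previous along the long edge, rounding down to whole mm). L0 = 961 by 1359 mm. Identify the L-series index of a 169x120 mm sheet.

L0: 961 × 1359 mm
L1: 679 × 961 mm
L2: 480 × 679 mm
L3: 339 × 480 mm
L4: 240 × 339 mm
L5: 169 × 240 mm
L6: 120 × 169 mm
L7: 84 × 120 mm
→ matches L6.

L6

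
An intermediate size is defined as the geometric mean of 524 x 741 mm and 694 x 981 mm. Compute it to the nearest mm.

603 × 853 mm

Short side: √(524 · 694) = √363656 ≈ 603.0 → 603 mm
Long side: √(741 · 981) = √726921 ≈ 852.6 → 853 mm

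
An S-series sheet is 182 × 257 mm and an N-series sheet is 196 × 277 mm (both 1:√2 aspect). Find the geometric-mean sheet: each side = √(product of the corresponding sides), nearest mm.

Short side: √(182 · 196) = √35672 ≈ 188.9 → 189 mm
Long side: √(257 · 277) = √71189 ≈ 266.8 → 267 mm

189 × 267 mm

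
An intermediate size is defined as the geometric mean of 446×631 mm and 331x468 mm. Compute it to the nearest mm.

Short side: √(446 · 331) = √147626 ≈ 384.2 → 384 mm
Long side: √(631 · 468) = √295308 ≈ 543.4 → 543 mm

384 × 543 mm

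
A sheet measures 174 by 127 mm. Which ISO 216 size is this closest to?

Aspect ratio 174/127 ≈ 1.370 (ISO target is √2 ≈ 1.414).
In the B-series (B0 = 1000 × 1414 mm): B6 = 125 × 176 mm.
Off by 4 mm total — nearest standard size.

B6 (125 × 176 mm)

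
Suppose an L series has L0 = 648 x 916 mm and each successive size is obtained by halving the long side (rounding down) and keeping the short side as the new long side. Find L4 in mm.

L1: ⌊916/2⌋ × 648 = 458 × 648 mm
L2: ⌊648/2⌋ × 458 = 324 × 458 mm
L3: ⌊458/2⌋ × 324 = 229 × 324 mm
L4: ⌊324/2⌋ × 229 = 162 × 229 mm

162 × 229 mm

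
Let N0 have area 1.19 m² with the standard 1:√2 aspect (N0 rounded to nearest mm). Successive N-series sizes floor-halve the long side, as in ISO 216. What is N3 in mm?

Let N0's short side be w mm. w · w√2 = 1.19 m² = 1,190,000 mm², so w ≈ 917.3 mm and w√2 ≈ 1297.3 mm → N0 = 917 × 1297 mm.
N1: ⌊1297/2⌋ × 917 = 648 × 917 mm
N2: ⌊917/2⌋ × 648 = 458 × 648 mm
N3: ⌊648/2⌋ × 458 = 324 × 458 mm

324 × 458 mm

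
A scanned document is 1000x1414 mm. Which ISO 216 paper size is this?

B0 (1000 × 1414 mm)

Aspect ratio 1414/1000 ≈ 1.414 — close to the ISO √2 ≈ 1.414.
In the B-series (B0 = 1000 × 1414 mm): B0 = 1000 × 1414 mm.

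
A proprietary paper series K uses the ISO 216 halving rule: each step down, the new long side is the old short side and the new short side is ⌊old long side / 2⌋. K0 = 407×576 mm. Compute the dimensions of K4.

101 × 144 mm

K1: ⌊576/2⌋ × 407 = 288 × 407 mm
K2: ⌊407/2⌋ × 288 = 203 × 288 mm
K3: ⌊288/2⌋ × 203 = 144 × 203 mm
K4: ⌊203/2⌋ × 144 = 101 × 144 mm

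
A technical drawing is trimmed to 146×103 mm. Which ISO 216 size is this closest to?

A6 (105 × 148 mm)

Aspect ratio 146/103 ≈ 1.417 — close to the ISO √2 ≈ 1.414.
In the A-series (A0 area = 1 m²): A6 = 105 × 148 mm.
Off by 4 mm total — nearest standard size.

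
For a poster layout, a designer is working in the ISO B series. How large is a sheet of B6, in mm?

B0 = 1000 × 1414 mm (B0 has a 1000 mm short side, aspect 1:√2).
B1: ⌊1414/2⌋ × 1000 = 707 × 1000 mm
B2: ⌊1000/2⌋ × 707 = 500 × 707 mm
B3: ⌊707/2⌋ × 500 = 353 × 500 mm
B4: ⌊500/2⌋ × 353 = 250 × 353 mm
B5: ⌊353/2⌋ × 250 = 176 × 250 mm
B6: ⌊250/2⌋ × 176 = 125 × 176 mm

125 × 176 mm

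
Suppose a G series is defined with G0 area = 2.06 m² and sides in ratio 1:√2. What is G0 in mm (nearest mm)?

Let the short side be w mm. Then w · w√2 = 2.06 m² = 2,060,000 mm².
w² = 2,060,000/√2, so w ≈ 1206.9 mm; long side = w√2 ≈ 1706.8 mm.

1207 × 1707 mm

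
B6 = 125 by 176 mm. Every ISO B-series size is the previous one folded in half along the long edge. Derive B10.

31 × 44 mm

B7: ⌊176/2⌋ × 125 = 88 × 125 mm
B8: ⌊125/2⌋ × 88 = 62 × 88 mm
B9: ⌊88/2⌋ × 62 = 44 × 62 mm
B10: ⌊62/2⌋ × 44 = 31 × 44 mm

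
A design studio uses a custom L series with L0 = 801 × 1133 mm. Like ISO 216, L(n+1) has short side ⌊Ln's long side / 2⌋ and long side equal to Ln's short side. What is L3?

L1: ⌊1133/2⌋ × 801 = 566 × 801 mm
L2: ⌊801/2⌋ × 566 = 400 × 566 mm
L3: ⌊566/2⌋ × 400 = 283 × 400 mm

283 × 400 mm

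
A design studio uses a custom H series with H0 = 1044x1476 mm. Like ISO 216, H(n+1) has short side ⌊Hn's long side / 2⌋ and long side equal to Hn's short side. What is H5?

H1: ⌊1476/2⌋ × 1044 = 738 × 1044 mm
H2: ⌊1044/2⌋ × 738 = 522 × 738 mm
H3: ⌊738/2⌋ × 522 = 369 × 522 mm
H4: ⌊522/2⌋ × 369 = 261 × 369 mm
H5: ⌊369/2⌋ × 261 = 184 × 261 mm

184 × 261 mm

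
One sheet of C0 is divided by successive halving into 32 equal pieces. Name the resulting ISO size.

32 = 2^5, so 5 halving steps.
C0 → C1 → … → C5 after 5 steps.

C5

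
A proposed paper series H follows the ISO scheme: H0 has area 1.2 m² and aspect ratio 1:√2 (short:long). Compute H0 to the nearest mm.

Let the short side be w mm. Then w · w√2 = 1.2 m² = 1,200,000 mm².
w² = 1,200,000/√2, so w ≈ 921.2 mm; long side = w√2 ≈ 1302.7 mm.

921 × 1303 mm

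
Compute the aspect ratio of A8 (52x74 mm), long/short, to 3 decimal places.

74 / 52 = 1.423
ISO 216 targets √2 ≈ 1.414; the +0.009 deviation is from mm rounding.

1.423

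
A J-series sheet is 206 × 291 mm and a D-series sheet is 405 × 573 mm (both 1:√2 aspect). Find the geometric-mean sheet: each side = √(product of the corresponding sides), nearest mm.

Short side: √(206 · 405) = √83430 ≈ 288.8 → 289 mm
Long side: √(291 · 573) = √166743 ≈ 408.3 → 408 mm

289 × 408 mm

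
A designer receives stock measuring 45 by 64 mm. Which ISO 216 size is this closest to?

Aspect ratio 64/45 ≈ 1.422 — close to the ISO √2 ≈ 1.414.
In the B-series (B0 = 1000 × 1414 mm): B9 = 44 × 62 mm.
Off by 3 mm total — nearest standard size.

B9 (44 × 62 mm)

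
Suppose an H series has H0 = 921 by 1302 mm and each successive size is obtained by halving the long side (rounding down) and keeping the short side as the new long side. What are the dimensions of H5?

162 × 230 mm

H1 = 651 × 921 mm (from H0 by 1 halving).
H2: ⌊921/2⌋ × 651 = 460 × 651 mm
H3: ⌊651/2⌋ × 460 = 325 × 460 mm
H4: ⌊460/2⌋ × 325 = 230 × 325 mm
H5: ⌊325/2⌋ × 230 = 162 × 230 mm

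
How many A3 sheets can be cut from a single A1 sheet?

Each ISO step halves the sheet: 1 × A1 → 2 × A2 → 4 × A3
From A1 to A3 is 2 halving steps: 2^2 = 4.

4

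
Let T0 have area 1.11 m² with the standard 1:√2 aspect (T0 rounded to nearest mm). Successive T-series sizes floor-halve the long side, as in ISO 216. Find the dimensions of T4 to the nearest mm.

221 × 313 mm

Let T0's short side be w mm. w · w√2 = 1.11 m² = 1,110,000 mm², so w ≈ 885.9 mm and w√2 ≈ 1252.9 mm → T0 = 886 × 1253 mm.
T1: ⌊1253/2⌋ × 886 = 626 × 886 mm
T2: ⌊886/2⌋ × 626 = 443 × 626 mm
T3: ⌊626/2⌋ × 443 = 313 × 443 mm
T4: ⌊443/2⌋ × 313 = 221 × 313 mm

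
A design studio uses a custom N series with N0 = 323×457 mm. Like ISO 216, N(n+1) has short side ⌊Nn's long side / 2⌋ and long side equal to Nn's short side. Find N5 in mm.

57 × 80 mm

N1: ⌊457/2⌋ × 323 = 228 × 323 mm
N2: ⌊323/2⌋ × 228 = 161 × 228 mm
N3: ⌊228/2⌋ × 161 = 114 × 161 mm
N4: ⌊161/2⌋ × 114 = 80 × 114 mm
N5: ⌊114/2⌋ × 80 = 57 × 80 mm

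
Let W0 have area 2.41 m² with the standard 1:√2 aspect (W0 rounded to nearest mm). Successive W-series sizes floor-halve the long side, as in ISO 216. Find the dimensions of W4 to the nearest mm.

326 × 461 mm

Let W0's short side be w mm. w · w√2 = 2.41 m² = 2,410,000 mm², so w ≈ 1305.4 mm and w√2 ≈ 1846.1 mm → W0 = 1305 × 1846 mm.
W1: ⌊1846/2⌋ × 1305 = 923 × 1305 mm
W2: ⌊1305/2⌋ × 923 = 652 × 923 mm
W3: ⌊923/2⌋ × 652 = 461 × 652 mm
W4: ⌊652/2⌋ × 461 = 326 × 461 mm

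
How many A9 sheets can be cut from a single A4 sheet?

32

A4 = 210 × 297 mm; A9 = 37 × 52 mm.
Each halving step doubles the count; 5 steps from A4 to A9.
2^5 = 32.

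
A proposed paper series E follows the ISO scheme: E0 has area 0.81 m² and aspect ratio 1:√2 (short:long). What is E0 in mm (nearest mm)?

Let the short side be w mm. Then w · w√2 = 0.81 m² = 810,000 mm².
w² = 810,000/√2, so w ≈ 756.8 mm; long side = w√2 ≈ 1070.3 mm.

757 × 1070 mm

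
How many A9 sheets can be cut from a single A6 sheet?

A6 = 105 × 148 mm; A9 = 37 × 52 mm.
Each halving step doubles the count; 3 steps from A6 to A9.
2^3 = 8.

8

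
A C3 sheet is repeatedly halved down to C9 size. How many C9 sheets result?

64

C3 = 324 × 458 mm; C9 = 40 × 57 mm.
Each halving step doubles the count; 6 steps from C3 to C9.
2^6 = 64.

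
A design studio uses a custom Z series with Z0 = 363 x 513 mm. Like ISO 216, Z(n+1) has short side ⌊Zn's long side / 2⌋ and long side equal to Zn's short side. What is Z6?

Z1: ⌊513/2⌋ × 363 = 256 × 363 mm
Z2: ⌊363/2⌋ × 256 = 181 × 256 mm
Z3: ⌊256/2⌋ × 181 = 128 × 181 mm
Z4: ⌊181/2⌋ × 128 = 90 × 128 mm
Z5: ⌊128/2⌋ × 90 = 64 × 90 mm
Z6: ⌊90/2⌋ × 64 = 45 × 64 mm

45 × 64 mm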